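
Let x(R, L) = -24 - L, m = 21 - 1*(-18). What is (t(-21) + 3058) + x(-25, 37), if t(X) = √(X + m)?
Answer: 2997 + 3*√2 ≈ 3001.2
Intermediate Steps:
m = 39 (m = 21 + 18 = 39)
t(X) = √(39 + X) (t(X) = √(X + 39) = √(39 + X))
(t(-21) + 3058) + x(-25, 37) = (√(39 - 21) + 3058) + (-24 - 1*37) = (√18 + 3058) + (-24 - 37) = (3*√2 + 3058) - 61 = (3058 + 3*√2) - 61 = 2997 + 3*√2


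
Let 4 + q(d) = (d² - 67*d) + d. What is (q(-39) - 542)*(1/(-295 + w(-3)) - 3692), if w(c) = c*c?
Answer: -288264249/22 ≈ -1.3103e+7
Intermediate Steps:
q(d) = -4 + d² - 66*d (q(d) = -4 + ((d² - 67*d) + d) = -4 + (d² - 66*d) = -4 + d² - 66*d)
w(c) = c²
(q(-39) - 542)*(1/(-295 + w(-3)) - 3692) = ((-4 + (-39)² - 66*(-39)) - 542)*(1/(-295 + (-3)²) - 3692) = ((-4 + 1521 + 2574) - 542)*(1/(-295 + 9) - 3692) = (4091 - 542)*(1/(-286) - 3692) = 3549*(-1/286 - 3692) = 3549*(-1055913/286) = -288264249/22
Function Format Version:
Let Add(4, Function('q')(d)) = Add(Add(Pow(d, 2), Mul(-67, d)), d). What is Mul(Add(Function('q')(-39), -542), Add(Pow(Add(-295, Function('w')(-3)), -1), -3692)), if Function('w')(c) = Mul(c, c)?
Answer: Rational(-288264249, 22) ≈ -1.3103e+7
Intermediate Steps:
Function('q')(d) = Add(-4, Pow(d, 2), Mul(-66, d)) (Function('q')(d) = Add(-4, Add(Add(Pow(d, 2), Mul(-67, d)), d)) = Add(-4, Add(Pow(d, 2), Mul(-66, d))) = Add(-4, Pow(d, 2), Mul(-66, d)))
Function('w')(c) = Pow(c, 2)
Mul(Add(Function('q')(-39), -542), Add(Pow(Add(-295, Function('w')(-3)), -1), -3692)) = Mul(Add(Add(-4, Pow(-39, 2), Mul(-66, -39)), -542), Add(Pow(Add(-295, Pow(-3, 2)), -1), -3692)) = Mul(Add(Add(-4, 1521, 2574), -542), Add(Pow(Add(-295, 9), -1), -3692)) = Mul(Add(4091, -542), Add(Pow(-286, -1), -3692)) = Mul(3549, Add(Rational(-1, 286), -3692)) = Mul(3549, Rational(-1055913, 286)) = Rational(-288264249, 22)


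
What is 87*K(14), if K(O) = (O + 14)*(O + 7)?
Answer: 51156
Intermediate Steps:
K(O) = (7 + O)*(14 + O) (K(O) = (14 + O)*(7 + O) = (7 + O)*(14 + O))
87*K(14) = 87*(98 + 14**2 + 21*14) = 87*(98 + 196 + 294) = 87*588 = 51156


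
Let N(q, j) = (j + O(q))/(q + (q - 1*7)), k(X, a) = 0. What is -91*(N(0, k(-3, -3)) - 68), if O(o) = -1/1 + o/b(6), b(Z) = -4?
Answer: 6175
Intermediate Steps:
O(o) = -1 - o/4 (O(o) = -1/1 + o/(-4) = -1*1 + o*(-¼) = -1 - o/4)
N(q, j) = (-1 + j - q/4)/(-7 + 2*q) (N(q, j) = (j + (-1 - q/4))/(q + (q - 1*7)) = (-1 + j - q/4)/(q + (q - 7)) = (-1 + j - q/4)/(q + (-7 + q)) = (-1 + j - q/4)/(-7 + 2*q))
-91*(N(0, k(-3, -3)) - 68) = -91*((-4 - 1*0 + 4*0)/(4*(-7 + 2*0)) - 68) = -91*((-4 + 0 + 0)/(4*(-7 + 0)) - 68) = -91*((¼)*(-4)/(-7) - 68) = -91*((¼)*(-⅐)*(-4) - 68) = -91*(⅐ - 68) = -91*(-475/7) = 6175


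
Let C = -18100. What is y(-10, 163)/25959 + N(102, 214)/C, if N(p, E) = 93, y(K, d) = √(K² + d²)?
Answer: -93/18100 + √26669/25959 ≈ 0.0011528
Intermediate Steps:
y(-10, 163)/25959 + N(102, 214)/C = √((-10)² + 163²)/25959 + 93/(-18100) = √(100 + 26569)*(1/25959) + 93*(-1/18100) = √26669*(1/25959) - 93/18100 = √26669/25959 - 93/18100 = -93/18100 + √26669/25959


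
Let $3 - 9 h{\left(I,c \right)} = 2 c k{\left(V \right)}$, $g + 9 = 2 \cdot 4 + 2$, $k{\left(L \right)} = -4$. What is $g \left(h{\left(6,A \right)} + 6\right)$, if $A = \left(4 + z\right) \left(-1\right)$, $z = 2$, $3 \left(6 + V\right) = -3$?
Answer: $1$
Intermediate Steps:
$V = -7$ ($V = -6 + \frac{1}{3} \left(-3\right) = -6 - 1 = -7$)
$A = -6$ ($A = \left(4 + 2\right) \left(-1\right) = 6 \left(-1\right) = -6$)
$g = 1$ ($g = -9 + \left(2 \cdot 4 + 2\right) = -9 + \left(8 + 2\right) = -9 + 10 = 1$)
$h{\left(I,c \right)} = \frac{1}{3} + \frac{8 c}{9}$ ($h{\left(I,c \right)} = \frac{1}{3} - \frac{2 c \left(-4\right)}{9} = \frac{1}{3} - \frac{\left(-8\right) c}{9} = \frac{1}{3} + \frac{8 c}{9}$)
$g \left(h{\left(6,A \right)} + 6\right) = 1 \left(\left(\frac{1}{3} + \frac{8}{9} \left(-6\right)\right) + 6\right) = 1 \left(\left(\frac{1}{3} - \frac{16}{3}\right) + 6\right) = 1 \left(-5 + 6\right) = 1 \cdot 1 = 1$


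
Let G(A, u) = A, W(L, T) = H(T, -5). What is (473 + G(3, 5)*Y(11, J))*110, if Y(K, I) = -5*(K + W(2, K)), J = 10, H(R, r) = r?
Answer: 42130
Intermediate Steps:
W(L, T) = -5
Y(K, I) = 25 - 5*K (Y(K, I) = -5*(K - 5) = -5*(-5 + K) = 25 - 5*K)
(473 + G(3, 5)*Y(11, J))*110 = (473 + 3*(25 - 5*11))*110 = (473 + 3*(25 - 55))*110 = (473 + 3*(-30))*110 = (473 - 90)*110 = 383*110 = 42130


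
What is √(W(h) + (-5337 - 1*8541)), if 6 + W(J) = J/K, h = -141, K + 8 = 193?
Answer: 3*I*√52800665/185 ≈ 117.83*I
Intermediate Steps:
K = 185 (K = -8 + 193 = 185)
W(J) = -6 + J/185
√(W(h) + (-5337 - 1*8541)) = √((-6 + (1/185)*(-141)) + (-5337 - 1*8541)) = √((-6 - 141/185) + (-5337 - 8541)) = √(-1251/185 - 13878) = √(-2568681/185) = 3*I*√52800665/185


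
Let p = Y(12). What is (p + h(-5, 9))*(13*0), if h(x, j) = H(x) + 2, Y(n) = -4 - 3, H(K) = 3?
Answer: 0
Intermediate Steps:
Y(n) = -7
p = -7
h(x, j) = 5 (h(x, j) = 3 + 2 = 5)
(p + h(-5, 9))*(13*0) = (-7 + 5)*(13*0) = -2*0 = 0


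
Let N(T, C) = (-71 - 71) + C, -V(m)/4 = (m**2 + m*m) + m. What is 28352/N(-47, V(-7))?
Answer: -14176/253 ≈ -56.032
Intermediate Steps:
V(m) = -8*m**2 - 4*m (V(m) = -4*((m**2 + m*m) + m) = -4*((m**2 + m**2) + m) = -4*(2*m**2 + m) = -4*(m + 2*m**2) = -8*m**2 - 4*m)
N(T, C) = -142 + C
28352/N(-47, V(-7)) = 28352/(-142 - 4*(-7)*(1 + 2*(-7))) = 28352/(-142 - 4*(-7)*(1 - 14)) = 28352/(-142 - 4*(-7)*(-13)) = 28352/(-142 - 364) = 28352/(-506) = 28352*(-1/506) = -14176/253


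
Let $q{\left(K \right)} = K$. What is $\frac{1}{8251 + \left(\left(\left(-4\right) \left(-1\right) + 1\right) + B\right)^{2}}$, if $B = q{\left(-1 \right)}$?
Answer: $\frac{1}{8267} \approx 0.00012096$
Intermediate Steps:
$B = -1$
$\frac{1}{8251 + \left(\left(\left(-4\right) \left(-1\right) + 1\right) + B\right)^{2}} = \frac{1}{8251 + \left(\left(\left(-4\right) \left(-1\right) + 1\right) - 1\right)^{2}} = \frac{1}{8251 + \left(\left(4 + 1\right) - 1\right)^{2}} = \frac{1}{8251 + \left(5 - 1\right)^{2}} = \frac{1}{8251 + 4^{2}} = \frac{1}{8251 + 16} = \frac{1}{8267}$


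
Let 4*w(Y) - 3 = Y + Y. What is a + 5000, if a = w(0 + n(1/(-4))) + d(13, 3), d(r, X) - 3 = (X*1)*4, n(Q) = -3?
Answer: 20057/4 ≈ 5014.3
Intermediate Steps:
d(r, X) = 3 + 4*X (d(r, X) = 3 + (X*1)*4 = 3 + X*4 = 3 + 4*X)
w(Y) = 3/4 + Y/2 (w(Y) = 3/4 + (Y + Y)/4 = 3/4 + (2*Y)/4 = 3/4 + Y/2)
a = 57/4 (a = (3/4 + (0 - 3)/2) + (3 + 4*3) = (3/4 + (1/2)*(-3)) + (3 + 12) = (3/4 - 3/2) + 15 = -3/4 + 15 = 57/4 ≈ 14.250)
a + 5000 = 57/4 + 5000 = 20057/4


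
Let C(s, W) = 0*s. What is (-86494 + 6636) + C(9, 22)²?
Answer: -79858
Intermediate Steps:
C(s, W) = 0
(-86494 + 6636) + C(9, 22)² = (-86494 + 6636) + 0² = -79858 + 0 = -79858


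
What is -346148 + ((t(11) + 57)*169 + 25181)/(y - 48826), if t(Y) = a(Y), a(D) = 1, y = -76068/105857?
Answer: -1789121546088031/5168649950 ≈ -3.4615e+5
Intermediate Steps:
y = -76068/105857 (y = -76068*1/105857 = -76068/105857 ≈ -0.71859)
t(Y) = 1
-346148 + ((t(11) + 57)*169 + 25181)/(y - 48826) = -346148 + ((1 + 57)*169 + 25181)/(-76068/105857 - 48826) = -346148 + (58*169 + 25181)/(-5168649950/105857) = -346148 + (9802 + 25181)*(-105857/5168649950) = -346148 + 34983*(-105857/5168649950) = -346148 - 3703195431/5168649950 = -1789121546088031/5168649950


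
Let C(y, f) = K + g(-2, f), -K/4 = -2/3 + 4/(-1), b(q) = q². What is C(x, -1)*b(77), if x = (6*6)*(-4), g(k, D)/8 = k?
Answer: 47432/3 ≈ 15811.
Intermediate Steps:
g(k, D) = 8*k
x = -144 (x = 36*(-4) = -144)
K = 56/3 (K = -4*(-2/3 + 4/(-1)) = -4*(-2*⅓ + 4*(-1)) = -4*(-⅔ - 4) = -4*(-14/3) = 56/3 ≈ 18.667)
C(y, f) = 8/3 (C(y, f) = 56/3 + 8*(-2) = 56/3 - 16 = 8/3)
C(x, -1)*b(77) = (8/3)*77² = (8/3)*5929 = 47432/3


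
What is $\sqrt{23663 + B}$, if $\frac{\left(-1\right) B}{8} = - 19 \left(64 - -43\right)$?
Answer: $\sqrt{39927} \approx 199.82$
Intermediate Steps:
$B = 16264$ ($B = - 8 \left(- 19 \left(64 - -43\right)\right) = - 8 \left(- 19 \left(64 + \left(-5 + 48\right)\right)\right) = - 8 \left(- 19 \left(64 + 43\right)\right) = - 8 \left(\left(-19\right) 107\right) = \left(-8\right) \left(-2033\right) = 16264$)
$\sqrt{23663 + B} = \sqrt{23663 + 16264} = \sqrt{39927}$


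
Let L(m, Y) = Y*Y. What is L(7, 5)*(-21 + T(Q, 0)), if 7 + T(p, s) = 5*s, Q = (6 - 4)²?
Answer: -700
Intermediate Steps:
Q = 4 (Q = 2² = 4)
T(p, s) = -7 + 5*s
L(m, Y) = Y²
L(7, 5)*(-21 + T(Q, 0)) = 5²*(-21 + (-7 + 5*0)) = 25*(-21 + (-7 + 0)) = 25*(-21 - 7) = 25*(-28) = -700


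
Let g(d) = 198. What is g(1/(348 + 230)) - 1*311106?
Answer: -310908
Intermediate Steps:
g(1/(348 + 230)) - 1*311106 = 198 - 1*311106 = 198 - 311106 = -310908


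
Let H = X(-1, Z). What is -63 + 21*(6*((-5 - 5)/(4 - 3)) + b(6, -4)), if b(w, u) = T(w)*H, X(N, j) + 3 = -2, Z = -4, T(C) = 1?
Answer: -1428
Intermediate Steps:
X(N, j) = -5 (X(N, j) = -3 - 2 = -5)
H = -5
b(w, u) = -5 (b(w, u) = 1*(-5) = -5)
-63 + 21*(6*((-5 - 5)/(4 - 3)) + b(6, -4)) = -63 + 21*(6*((-5 - 5)/(4 - 3)) - 5) = -63 + 21*(6*(-10/1) - 5) = -63 + 21*(6*(-10*1) - 5) = -63 + 21*(6*(-10) - 5) = -63 + 21*(-60 - 5) = -63 + 21*(-65) = -63 - 1365 = -1428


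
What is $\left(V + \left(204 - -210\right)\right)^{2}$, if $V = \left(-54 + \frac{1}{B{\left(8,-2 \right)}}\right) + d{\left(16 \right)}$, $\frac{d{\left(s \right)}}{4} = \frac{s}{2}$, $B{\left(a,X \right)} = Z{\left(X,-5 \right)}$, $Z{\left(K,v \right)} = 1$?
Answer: $154449$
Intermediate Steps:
$B{\left(a,X \right)} = 1$
$d{\left(s \right)} = 2 s$ ($d{\left(s \right)} = 4 \frac{s}{2} = 2 s$)
$V = -21$ ($V = \left(-54 + 1^{-1}\right) + 2 \cdot 16 = \left(-54 + 1\right) + 32 = -53 + 32 = -21$)
$\left(V + \left(204 - -210\right)\right)^{2} = \left(-21 + \left(204 - -210\right)\right)^{2} = \left(-21 + \left(204 + 210\right)\right)^{2} = \left(-21 + 414\right)^{2} = 393^{2} = 154449$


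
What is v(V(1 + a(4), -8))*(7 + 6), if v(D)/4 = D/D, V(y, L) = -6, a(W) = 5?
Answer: 52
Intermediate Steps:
v(D) = 4 (v(D) = 4*(D/D) = 4*1 = 4)
v(V(1 + a(4), -8))*(7 + 6) = 4*(7 + 6) = 4*13 = 52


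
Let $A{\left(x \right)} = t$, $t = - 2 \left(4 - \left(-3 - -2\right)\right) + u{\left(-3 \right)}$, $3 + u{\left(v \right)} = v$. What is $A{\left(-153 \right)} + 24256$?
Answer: $24240$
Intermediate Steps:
$u{\left(v \right)} = -3 + v$
$t = -16$ ($t = - 2 \left(4 - \left(-3 - -2\right)\right) - 6 = - 2 \left(4 - \left(-3 + 2\right)\right) - 6 = - 2 \left(4 - -1\right) - 6 = - 2 \left(4 + 1\right) - 6 = \left(-2\right) 5 - 6 = -10 - 6 = -16$)
$A{\left(x \right)} = -16$
$A{\left(-153 \right)} + 24256 = -16 + 24256 = 24240$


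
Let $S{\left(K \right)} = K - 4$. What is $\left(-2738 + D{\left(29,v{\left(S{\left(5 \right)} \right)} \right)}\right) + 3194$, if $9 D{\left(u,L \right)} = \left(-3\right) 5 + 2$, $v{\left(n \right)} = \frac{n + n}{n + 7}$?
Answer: $\frac{4091}{9} \approx 454.56$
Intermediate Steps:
$S{\left(K \right)} = -4 + K$
$v{\left(n \right)} = \frac{2 n}{7 + n}$
$D{\left(u,L \right)} = - \frac{13}{9}$ ($D{\left(u,L \right)} = \frac{\left(-3\right) 5 + 2}{9} = \frac{-15 + 2}{9} = \frac{1}{9} \left(-13\right) = - \frac{13}{9}$)
$\left(-2738 + D{\left(29,v{\left(S{\left(5 \right)} \right)} \right)}\right) + 3194 = \left(-2738 - \frac{13}{9}\right) + 3194 = - \frac{24655}{9} + 3194 = \frac{4091}{9}$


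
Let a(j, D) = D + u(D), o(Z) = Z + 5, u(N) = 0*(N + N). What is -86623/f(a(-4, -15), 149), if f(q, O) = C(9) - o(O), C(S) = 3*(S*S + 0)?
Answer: -86623/89 ≈ -973.29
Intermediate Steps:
u(N) = 0 (u(N) = 0*(2*N) = 0)
C(S) = 3*S**2 (C(S) = 3*(S**2 + 0) = 3*S**2)
o(Z) = 5 + Z
a(j, D) = D (a(j, D) = D + 0 = D)
f(q, O) = 238 - O (f(q, O) = 3*9**2 - (5 + O) = 3*81 + (-5 - O) = 243 + (-5 - O) = 238 - O)
-86623/f(a(-4, -15), 149) = -86623/(238 - 1*149) = -86623/(238 - 149) = -86623/89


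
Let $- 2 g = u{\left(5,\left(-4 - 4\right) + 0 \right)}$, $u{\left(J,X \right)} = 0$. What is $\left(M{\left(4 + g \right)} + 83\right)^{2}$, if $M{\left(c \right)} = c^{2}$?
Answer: $9801$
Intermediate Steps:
$g = 0$ ($g = \left(- \frac{1}{2}\right) 0 = 0$)
$\left(M{\left(4 + g \right)} + 83\right)^{2} = \left(\left(4 + 0\right)^{2} + 83\right)^{2} = \left(4^{2} + 83\right)^{2} = \left(16 + 83\right)^{2} = 99^{2} = 9801$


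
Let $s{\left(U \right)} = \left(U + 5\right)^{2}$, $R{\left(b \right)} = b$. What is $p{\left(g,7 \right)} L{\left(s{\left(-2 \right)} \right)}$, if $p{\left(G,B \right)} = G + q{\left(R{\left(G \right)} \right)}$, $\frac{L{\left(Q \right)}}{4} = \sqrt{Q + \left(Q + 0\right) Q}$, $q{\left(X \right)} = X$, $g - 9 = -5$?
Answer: $96 \sqrt{10} \approx 303.58$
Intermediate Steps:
$g = 4$ ($g = 9 - 5 = 4$)
$s{\left(U \right)} = \left(5 + U\right)^{2}$
$L{\left(Q \right)} = 4 \sqrt{Q + Q^{2}}$ ($L{\left(Q \right)} = 4 \sqrt{Q + \left(Q + 0\right) Q} = 4 \sqrt{Q + Q Q} = 4 \sqrt{Q + Q^{2}}$)
$p{\left(G,B \right)} = 2 G$ ($p{\left(G,B \right)} = G + G = 2 G$)
$p{\left(g,7 \right)} L{\left(s{\left(-2 \right)} \right)} = 2 \cdot 4 \cdot 4 \sqrt{\left(5 - 2\right)^{2} \left(1 + \left(5 - 2\right)^{2}\right)} = 8 \cdot 4 \sqrt{3^{2} \left(1 + 3^{2}\right)} = 8 \cdot 4 \sqrt{9 \left(1 + 9\right)} = 8 \cdot 4 \sqrt{9 \cdot 10} = 8 \cdot 4 \sqrt{90} = 8 \cdot 4 \cdot 3 \sqrt{10} = 8 \cdot 12 \sqrt{10} = 96 \sqrt{10}$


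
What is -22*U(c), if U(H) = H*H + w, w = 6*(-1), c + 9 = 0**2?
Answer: -1650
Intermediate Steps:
c = -9 (c = -9 + 0**2 = -9 + 0 = -9)
w = -6
U(H) = -6 + H**2 (U(H) = H*H - 6 = H**2 - 6 = -6 + H**2)
-22*U(c) = -22*(-6 + (-9)**2) = -22*(-6 + 81) = -22*75 = -1650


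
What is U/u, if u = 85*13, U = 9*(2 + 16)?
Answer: 162/1105 ≈ 0.14661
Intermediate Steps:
U = 162 (U = 9*18 = 162)
u = 1105
U/u = 162/1105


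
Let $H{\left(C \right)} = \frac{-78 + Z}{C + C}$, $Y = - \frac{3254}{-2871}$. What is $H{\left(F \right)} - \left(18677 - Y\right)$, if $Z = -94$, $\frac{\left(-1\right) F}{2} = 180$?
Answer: $- \frac{1072354543}{57420} \approx -18676.0$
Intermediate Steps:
$F = -360$ ($F = \left(-2\right) 180 = -360$)
$Y = \frac{3254}{2871}$ ($Y = \left(-3254\right) \left(- \frac{1}{2871}\right) = \frac{3254}{2871} \approx 1.1334$)
$H{\left(C \right)} = - \frac{86}{C}$ ($H{\left(C \right)} = \frac{-78 - 94}{C + C} = - \frac{172}{2 C} = - 172 \frac{1}{2 C} = - \frac{86}{C}$)
$H{\left(F \right)} - \left(18677 - Y\right) = - \frac{86}{-360} - \left(18677 - \frac{3254}{2871}\right) = \left(-86\right) \left(- \frac{1}{360}\right) - \left(18677 - \frac{3254}{2871}\right) = \frac{43}{180} - \frac{53618413}{2871} = - \frac{1072354543}{57420}$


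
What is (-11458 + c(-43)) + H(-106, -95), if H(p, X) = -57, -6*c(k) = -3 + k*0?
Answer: -23029/2 ≈ -11515.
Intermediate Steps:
c(k) = 1/2 (c(k) = -(-3 + k*0)/6 = -(-3 + 0)/6 = -1/6*(-3) = 1/2)
(-11458 + c(-43)) + H(-106, -95) = (-11458 + 1/2) - 57 = -22915/2 - 57 = -23029/2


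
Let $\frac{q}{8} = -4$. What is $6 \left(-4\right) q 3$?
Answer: $2304$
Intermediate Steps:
$q = -32$ ($q = 8 \left(-4\right) = -32$)
$6 \left(-4\right) q 3 = 6 \left(-4\right) \left(-32\right) 3 = \left(-24\right) \left(-32\right) 3 = 768 \cdot 3 = 2304$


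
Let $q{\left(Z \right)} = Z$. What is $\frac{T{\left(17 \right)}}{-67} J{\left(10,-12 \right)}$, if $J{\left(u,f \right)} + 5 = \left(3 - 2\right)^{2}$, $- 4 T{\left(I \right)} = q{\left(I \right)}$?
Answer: $- \frac{17}{67} \approx -0.25373$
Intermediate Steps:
$T{\left(I \right)} = - \frac{I}{4}$
$J{\left(u,f \right)} = -4$ ($J{\left(u,f \right)} = -5 + \left(3 - 2\right)^{2} = -5 + 1^{2} = -5 + 1 = -4$)
$\frac{T{\left(17 \right)}}{-67} J{\left(10,-12 \right)} = \frac{\left(- \frac{1}{4}\right) 17}{-67} \left(-4\right) = \left(- \frac{17}{4}\right) \left(- \frac{1}{67}\right) \left(-4\right) = \frac{17}{268} \left(-4\right) = - \frac{17}{67}$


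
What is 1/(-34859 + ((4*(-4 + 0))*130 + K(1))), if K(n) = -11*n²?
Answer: -1/36950 ≈ -2.7064e-5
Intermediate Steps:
1/(-34859 + ((4*(-4 + 0))*130 + K(1))) = 1/(-34859 + ((4*(-4 + 0))*130 - 11*1²)) = 1/(-34859 + ((4*(-4))*130 - 11*1)) = 1/(-34859 + (-16*130 - 11)) = 1/(-34859 + (-2080 - 11)) = 1/(-34859 - 2091) = 1/(-36950) = -1/36950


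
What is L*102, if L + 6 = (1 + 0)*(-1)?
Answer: -714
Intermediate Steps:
L = -7 (L = -6 + (1 + 0)*(-1) = -6 + 1*(-1) = -6 - 1 = -7)
L*102 = -7*102 = -714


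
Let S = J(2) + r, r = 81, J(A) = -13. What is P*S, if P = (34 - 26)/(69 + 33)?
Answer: 16/3 ≈ 5.3333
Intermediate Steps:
S = 68 (S = -13 + 81 = 68)
P = 4/51 (P = 8/102 = 8*(1/102) = 4/51 ≈ 0.078431)
P*S = (4/51)*68 = 16/3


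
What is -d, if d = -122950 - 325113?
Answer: 448063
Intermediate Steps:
d = -448063
-d = -1*(-448063) = 448063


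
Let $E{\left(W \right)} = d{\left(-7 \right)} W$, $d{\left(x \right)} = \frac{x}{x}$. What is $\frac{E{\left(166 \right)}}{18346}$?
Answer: $\frac{83}{9173} \approx 0.0090483$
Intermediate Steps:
$d{\left(x \right)} = 1$
$E{\left(W \right)} = W$ ($E{\left(W \right)} = 1 W = W$)
$\frac{E{\left(166 \right)}}{18346} = \frac{166}{18346} = 166 \cdot \frac{1}{18346} = \frac{83}{9173}$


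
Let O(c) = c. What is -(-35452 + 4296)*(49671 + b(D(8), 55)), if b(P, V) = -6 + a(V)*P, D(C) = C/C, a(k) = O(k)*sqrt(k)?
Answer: 1547362740 + 1713580*sqrt(55) ≈ 1.5601e+9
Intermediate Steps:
a(k) = k**(3/2) (a(k) = k*sqrt(k) = k**(3/2))
D(C) = 1
b(P, V) = -6 + P*V**(3/2) (b(P, V) = -6 + V**(3/2)*P = -6 + P*V**(3/2))
-(-35452 + 4296)*(49671 + b(D(8), 55)) = -(-35452 + 4296)*(49671 + (-6 + 1*55**(3/2))) = -(-31156)*(49671 + (-6 + 1*(55*sqrt(55)))) = -(-31156)*(49671 + (-6 + 55*sqrt(55))) = -(-31156)*(49665 + 55*sqrt(55)) = -(-1547362740 - 1713580*sqrt(55)) = 1547362740 + 1713580*sqrt(55)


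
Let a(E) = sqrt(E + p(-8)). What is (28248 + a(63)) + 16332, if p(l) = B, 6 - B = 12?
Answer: 44580 + sqrt(57) ≈ 44588.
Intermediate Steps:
B = -6 (B = 6 - 1*12 = 6 - 12 = -6)
p(l) = -6
a(E) = sqrt(-6 + E) (a(E) = sqrt(E - 6) = sqrt(-6 + E))
(28248 + a(63)) + 16332 = (28248 + sqrt(-6 + 63)) + 16332 = (28248 + sqrt(57)) + 16332 = 44580 + sqrt(57)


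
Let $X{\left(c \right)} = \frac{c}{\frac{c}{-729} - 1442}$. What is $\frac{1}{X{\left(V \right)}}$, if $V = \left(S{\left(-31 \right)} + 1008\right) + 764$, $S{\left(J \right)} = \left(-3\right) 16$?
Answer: $- \frac{526471}{628398} \approx -0.8378$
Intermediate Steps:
$S{\left(J \right)} = -48$
$V = 1724$ ($V = \left(-48 + 1008\right) + 764 = 960 + 764 = 1724$)
$X{\left(c \right)} = \frac{c}{-1442 - \frac{c}{729}}$ ($X{\left(c \right)} = \frac{c}{c \left(- \frac{1}{729}\right) - 1442} = \frac{c}{- \frac{c}{729} - 1442} = \frac{c}{-1442 - \frac{c}{729}}$)
$\frac{1}{X{\left(V \right)}} = \frac{1}{\left(-729\right) 1724 \frac{1}{1051218 + 1724}} = \frac{1}{\left(-729\right) 1724 \cdot \frac{1}{1052942}} = \frac{1}{- \frac{628398}{526471}} = - \frac{526471}{628398}$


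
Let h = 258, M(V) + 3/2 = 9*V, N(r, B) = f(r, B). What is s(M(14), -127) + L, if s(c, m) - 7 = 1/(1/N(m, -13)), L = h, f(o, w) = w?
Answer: 252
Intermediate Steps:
N(r, B) = B
M(V) = -3/2 + 9*V
L = 258
s(c, m) = -6 (s(c, m) = 7 + 1/(1/(-13)) = 7 + 1/(-1/13) = 7 - 13 = -6)
s(M(14), -127) + L = -6 + 258 = 252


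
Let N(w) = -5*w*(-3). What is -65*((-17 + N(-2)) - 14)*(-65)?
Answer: -257725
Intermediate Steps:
N(w) = 15*w
-65*((-17 + N(-2)) - 14)*(-65) = -65*((-17 + 15*(-2)) - 14)*(-65) = -65*((-17 - 30) - 14)*(-65) = -65*(-47 - 14)*(-65) = -65*(-61)*(-65) = 3965*(-65) = -257725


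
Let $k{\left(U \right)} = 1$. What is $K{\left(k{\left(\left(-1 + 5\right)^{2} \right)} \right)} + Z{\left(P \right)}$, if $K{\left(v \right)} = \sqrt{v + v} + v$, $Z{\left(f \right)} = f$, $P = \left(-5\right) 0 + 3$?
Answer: $4 + \sqrt{2} \approx 5.4142$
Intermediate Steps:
$P = 3$ ($P = 0 + 3 = 3$)
$K{\left(v \right)} = v + \sqrt{2} \sqrt{v}$ ($K{\left(v \right)} = \sqrt{2 v} + v = \sqrt{2} \sqrt{v} + v = v + \sqrt{2} \sqrt{v}$)
$K{\left(k{\left(\left(-1 + 5\right)^{2} \right)} \right)} + Z{\left(P \right)} = \left(1 + \sqrt{2} \sqrt{1}\right) + 3 = \left(1 + \sqrt{2} \cdot 1\right) + 3 = \left(1 + \sqrt{2}\right) + 3 = 4 + \sqrt{2}$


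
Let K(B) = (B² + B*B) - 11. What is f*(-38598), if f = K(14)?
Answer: -14705838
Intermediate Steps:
K(B) = -11 + 2*B² (K(B) = (B² + B²) - 11 = 2*B² - 11 = -11 + 2*B²)
f = 381 (f = -11 + 2*14² = -11 + 2*196 = -11 + 392 = 381)
f*(-38598) = 381*(-38598) = -14705838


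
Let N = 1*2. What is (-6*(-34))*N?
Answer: 408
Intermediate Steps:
N = 2
(-6*(-34))*N = -6*(-34)*2 = 204*2 = 408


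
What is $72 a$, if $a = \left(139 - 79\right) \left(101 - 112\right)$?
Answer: $-47520$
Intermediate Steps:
$a = -660$ ($a = 60 \left(-11\right) = -660$)
$72 a = 72 \left(-660\right) = -47520$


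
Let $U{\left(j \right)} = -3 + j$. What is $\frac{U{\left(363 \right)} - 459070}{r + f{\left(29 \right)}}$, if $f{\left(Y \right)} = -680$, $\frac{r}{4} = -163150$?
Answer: $\frac{45871}{65328} \approx 0.70216$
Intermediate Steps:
$r = -652600$ ($r = 4 \left(-163150\right) = -652600$)
$\frac{U{\left(363 \right)} - 459070}{r + f{\left(29 \right)}} = \frac{\left(-3 + 363\right) - 459070}{-652600 - 680} = \frac{360 - 459070}{-653280} = \left(-458710\right) \left(- \frac{1}{653280}\right) = \frac{45871}{65328}$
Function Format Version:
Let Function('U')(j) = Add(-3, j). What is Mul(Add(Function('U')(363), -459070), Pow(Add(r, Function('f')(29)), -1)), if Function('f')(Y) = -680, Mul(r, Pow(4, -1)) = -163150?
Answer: Rational(45871, 65328) ≈ 0.70216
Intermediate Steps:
r = -652600 (r = Mul(4, -163150) = -652600)
Mul(Add(Function('U')(363), -459070), Pow(Add(r, Function('f')(29)), -1)) = Mul(Add(Add(-3, 363), -459070), Pow(Add(-652600, -680), -1)) = Mul(Add(360, -459070), Pow(-653280, -1)) = Mul(-458710, Rational(-1, 653280)) = Rational(45871, 65328)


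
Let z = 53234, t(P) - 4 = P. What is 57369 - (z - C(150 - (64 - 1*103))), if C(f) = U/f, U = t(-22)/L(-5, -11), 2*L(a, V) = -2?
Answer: 86837/21 ≈ 4135.1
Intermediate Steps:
L(a, V) = -1 (L(a, V) = (½)*(-2) = -1)
t(P) = 4 + P
U = 18 (U = (4 - 22)/(-1) = -18*(-1) = 18)
C(f) = 18/f
57369 - (z - C(150 - (64 - 1*103))) = 57369 - (53234 - 18/(150 - (64 - 1*103))) = 57369 - (53234 - 18/(150 - (64 - 103))) = 57369 - (53234 - 18/(150 - 1*(-39))) = 57369 - (53234 - 18/(150 + 39)) = 57369 - (53234 - 18/189) = 57369 - (53234 - 1*2/21) = 57369 - (53234 - 2/21) = 57369 - 1*1117912/21 = 57369 - 1117912/21 = 86837/21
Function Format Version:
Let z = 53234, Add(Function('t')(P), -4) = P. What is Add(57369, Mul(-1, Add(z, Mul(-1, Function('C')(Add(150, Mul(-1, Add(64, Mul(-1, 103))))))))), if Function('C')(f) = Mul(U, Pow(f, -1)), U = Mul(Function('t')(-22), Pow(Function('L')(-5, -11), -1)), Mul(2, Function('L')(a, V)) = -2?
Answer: Rational(86837, 21) ≈ 4135.1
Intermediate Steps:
Function('L')(a, V) = -1 (Function('L')(a, V) = Mul(Rational(1, 2), -2) = -1)
Function('t')(P) = Add(4, P)
U = 18 (U = Mul(Add(4, -22), Pow(-1, -1)) = Mul(-18, -1) = 18)
Function('C')(f) = Mul(18, Pow(f, -1))
Add(57369, Mul(-1, Add(z, Mul(-1, Function('C')(Add(150, Mul(-1, Add(64, Mul(-1, 103))))))))) = Add(57369, Mul(-1, Add(53234, Mul(-1, Mul(18, Pow(Add(150, Mul(-1, Add(64, Mul(-1, 103)))), -1)))))) = Add(57369, Mul(-1, Add(53234, Mul(-1, Mul(18, Pow(Add(150, Mul(-1, Add(64, -103))), -1)))))) = Add(57369, Mul(-1, Add(53234, Mul(-1, Mul(18, Pow(Add(150, Mul(-1, -39)), -1)))))) = Add(57369, Mul(-1, Add(53234, Mul(-1, Mul(18, Pow(Add(150, 39), -1)))))) = Add(57369, Mul(-1, Add(53234, Mul(-1, Mul(18, Pow(189, -1)))))) = Add(57369, Mul(-1, Add(53234, Mul(-1, Mul(18, Rational(1, 189)))))) = Add(57369, Mul(-1, Add(53234, Mul(-1, Rational(2, 21))))) = Add(57369, Mul(-1, Add(53234, Rational(-2, 21)))) = Add(57369, Mul(-1, Rational(1117912, 21))) = Add(57369, Rational(-1117912, 21)) = Rational(86837, 21)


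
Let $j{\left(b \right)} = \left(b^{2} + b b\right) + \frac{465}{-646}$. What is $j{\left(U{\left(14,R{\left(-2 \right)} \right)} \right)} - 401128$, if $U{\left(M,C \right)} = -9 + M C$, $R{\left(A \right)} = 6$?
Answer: $- \frac{251861653}{646} \approx -3.8988 \cdot 10^{5}$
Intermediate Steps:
$U{\left(M,C \right)} = -9 + C M$
$j{\left(b \right)} = - \frac{465}{646} + 2 b^{2}$ ($j{\left(b \right)} = \left(b^{2} + b^{2}\right) + 465 \left(- \frac{1}{646}\right) = 2 b^{2} - \frac{465}{646} = - \frac{465}{646} + 2 b^{2}$)
$j{\left(U{\left(14,R{\left(-2 \right)} \right)} \right)} - 401128 = \left(- \frac{465}{646} + 2 \left(-9 + 6 \cdot 14\right)^{2}\right) - 401128 = \left(- \frac{465}{646} + 2 \left(-9 + 84\right)^{2}\right) - 401128 = \left(- \frac{465}{646} + 2 \cdot 75^{2}\right) - 401128 = \left(- \frac{465}{646} + 2 \cdot 5625\right) - 401128 = \left(- \frac{465}{646} + 11250\right) - 401128 = \frac{7267035}{646} - 401128 = - \frac{251861653}{646}$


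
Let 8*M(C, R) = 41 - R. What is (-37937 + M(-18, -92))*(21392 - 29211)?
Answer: 2371995297/8 ≈ 2.9650e+8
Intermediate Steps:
M(C, R) = 41/8 - R/8 (M(C, R) = (41 - R)/8 = 41/8 - R/8)
(-37937 + M(-18, -92))*(21392 - 29211) = (-37937 + (41/8 - ⅛*(-92)))*(21392 - 29211) = (-37937 + (41/8 + 23/2))*(-7819) = (-37937 + 133/8)*(-7819) = -303363/8*(-7819) = 2371995297/8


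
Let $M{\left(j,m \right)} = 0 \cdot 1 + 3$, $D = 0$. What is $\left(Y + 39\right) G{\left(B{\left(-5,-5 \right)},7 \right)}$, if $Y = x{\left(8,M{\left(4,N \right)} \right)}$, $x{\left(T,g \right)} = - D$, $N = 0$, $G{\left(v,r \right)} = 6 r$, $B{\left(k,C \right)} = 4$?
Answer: $1638$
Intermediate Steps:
$M{\left(j,m \right)} = 3$ ($M{\left(j,m \right)} = 0 + 3 = 3$)
$x{\left(T,g \right)} = 0$ ($x{\left(T,g \right)} = \left(-1\right) 0 = 0$)
$Y = 0$
$\left(Y + 39\right) G{\left(B{\left(-5,-5 \right)},7 \right)} = \left(0 + 39\right) 6 \cdot 7 = 39 \cdot 42 = 1638$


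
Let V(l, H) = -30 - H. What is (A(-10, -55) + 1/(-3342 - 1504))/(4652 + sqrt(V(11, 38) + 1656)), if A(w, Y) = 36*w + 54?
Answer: -1724585951/26216273634 + 1482877*sqrt(397)/52432547268 ≈ -0.065220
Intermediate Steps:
A(w, Y) = 54 + 36*w
(A(-10, -55) + 1/(-3342 - 1504))/(4652 + sqrt(V(11, 38) + 1656)) = ((54 + 36*(-10)) + 1/(-3342 - 1504))/(4652 + sqrt((-30 - 1*38) + 1656)) = ((54 - 360) + 1/(-4846))/(4652 + sqrt((-30 - 38) + 1656)) = (-306 - 1/4846)/(4652 + sqrt(-68 + 1656)) = -1482877/(4846*(4652 + sqrt(1588))) = -1482877/(4846*(4652 + 2*sqrt(397)))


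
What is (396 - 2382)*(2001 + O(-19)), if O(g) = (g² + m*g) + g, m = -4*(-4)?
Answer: -4049454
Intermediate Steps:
m = 16
O(g) = g² + 17*g (O(g) = (g² + 16*g) + g = g² + 17*g)
(396 - 2382)*(2001 + O(-19)) = (396 - 2382)*(2001 - 19*(17 - 19)) = -1986*(2001 - 19*(-2)) = -1986*(2001 + 38) = -1986*2039 = -4049454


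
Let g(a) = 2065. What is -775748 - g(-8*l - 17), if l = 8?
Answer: -777813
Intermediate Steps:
-775748 - g(-8*l - 17) = -775748 - 1*2065 = -775748 - 2065 = -777813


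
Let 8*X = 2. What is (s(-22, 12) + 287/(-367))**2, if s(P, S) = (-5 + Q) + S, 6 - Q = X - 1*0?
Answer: 308669761/2155024 ≈ 143.23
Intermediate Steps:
X = 1/4 (X = (1/8)*2 = 1/4 ≈ 0.25000)
Q = 23/4 (Q = 6 - (1/4 - 1*0) = 6 - (1/4 + 0) = 6 - 1*1/4 = 6 - 1/4 = 23/4 ≈ 5.7500)
s(P, S) = 3/4 + S (s(P, S) = (-5 + 23/4) + S = 3/4 + S)
(s(-22, 12) + 287/(-367))**2 = ((3/4 + 12) + 287/(-367))**2 = (51/4 + 287*(-1/367))**2 = (51/4 - 287/367)**2 = (17569/1468)**2 = 308669761/2155024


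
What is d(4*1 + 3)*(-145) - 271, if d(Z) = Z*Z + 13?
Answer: -9261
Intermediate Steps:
d(Z) = 13 + Z² (d(Z) = Z² + 13 = 13 + Z²)
d(4*1 + 3)*(-145) - 271 = (13 + (4*1 + 3)²)*(-145) - 271 = (13 + (4 + 3)²)*(-145) - 271 = (13 + 7²)*(-145) - 271 = (13 + 49)*(-145) - 271 = 62*(-145) - 271 = -8990 - 271 = -9261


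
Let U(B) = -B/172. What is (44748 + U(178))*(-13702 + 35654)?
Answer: 42238271264/43 ≈ 9.8229e+8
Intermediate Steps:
U(B) = -B/172
(44748 + U(178))*(-13702 + 35654) = (44748 - 1/172*178)*(-13702 + 35654) = (44748 - 89/86)*21952 = (3848239/86)*21952 = 42238271264/43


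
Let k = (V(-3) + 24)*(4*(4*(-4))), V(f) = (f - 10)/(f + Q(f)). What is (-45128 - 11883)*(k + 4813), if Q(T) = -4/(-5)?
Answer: -1817909757/11 ≈ -1.6526e+8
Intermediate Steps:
Q(T) = 4/5 (Q(T) = -4*(-1/5) = 4/5)
V(f) = (-10 + f)/(4/5 + f) (V(f) = (f - 10)/(f + 4/5) = (-10 + f)/(4/5 + f))
k = -21056/11 (k = (5*(-10 - 3)/(4 + 5*(-3)) + 24)*(4*(4*(-4))) = (5*(-13)/(4 - 15) + 24)*(4*(-16)) = (5*(-13)/(-11) + 24)*(-64) = (5*(-1/11)*(-13) + 24)*(-64) = (65/11 + 24)*(-64) = (329/11)*(-64) = -21056/11 ≈ -1914.2)
(-45128 - 11883)*(k + 4813) = (-45128 - 11883)*(-21056/11 + 4813) = -57011*31887/11 = -1817909757/11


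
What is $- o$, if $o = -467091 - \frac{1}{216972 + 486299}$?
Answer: $\frac{328491554662}{703271} \approx 4.6709 \cdot 10^{5}$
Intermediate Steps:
$o = - \frac{328491554662}{703271}$ ($o = -467091 - \frac{1}{703271} = - \frac{328491554662}{703271} \approx -4.6709 \cdot 10^{5}$)
$- o = \left(-1\right) \left(- \frac{328491554662}{703271}\right) = \frac{328491554662}{703271}$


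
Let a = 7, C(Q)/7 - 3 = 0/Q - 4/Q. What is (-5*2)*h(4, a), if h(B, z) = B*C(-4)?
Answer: -1120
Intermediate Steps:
C(Q) = 21 - 28/Q (C(Q) = 21 + 7*(0/Q - 4/Q) = 21 + 7*(0 - 4/Q) = 21 + 7*(-4/Q) = 21 - 28/Q)
h(B, z) = 28*B (h(B, z) = B*(21 - 28/(-4)) = B*(21 - 28*(-¼)) = B*(21 + 7) = B*28 = 28*B)
(-5*2)*h(4, a) = (-5*2)*(28*4) = -10*112 = -1120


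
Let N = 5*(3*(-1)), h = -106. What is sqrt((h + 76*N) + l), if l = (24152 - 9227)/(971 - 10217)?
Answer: I*sqrt(11850743054)/3082 ≈ 35.322*I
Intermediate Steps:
N = -15 (N = 5*(-3) = -15)
l = -4975/3082 (l = 14925/(-9246) = 14925*(-1/9246) = -4975/3082 ≈ -1.6142)
sqrt((h + 76*N) + l) = sqrt((-106 + 76*(-15)) - 4975/3082) = sqrt((-106 - 1140) - 4975/3082) = sqrt(-1246 - 4975/3082) = sqrt(-3845147/3082) = I*sqrt(11850743054)/3082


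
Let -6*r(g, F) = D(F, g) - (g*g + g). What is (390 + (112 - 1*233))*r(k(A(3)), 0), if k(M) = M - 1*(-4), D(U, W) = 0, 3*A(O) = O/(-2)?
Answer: 5649/8 ≈ 706.13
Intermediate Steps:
A(O) = -O/6 (A(O) = (O/(-2))/3 = (O*(-½))/3 = (-O/2)/3 = -O/6)
k(M) = 4 + M (k(M) = M + 4 = 4 + M)
r(g, F) = g/6 + g²/6 (r(g, F) = -(0 - (g*g + g))/6 = -(0 - (g² + g))/6 = -(0 - (g + g²))/6 = -(0 + (-g - g²))/6 = -(-g - g²)/6 = g/6 + g²/6)
(390 + (112 - 1*233))*r(k(A(3)), 0) = (390 + (112 - 1*233))*((4 - ⅙*3)*(1 + (4 - ⅙*3))/6) = (390 + (112 - 233))*((4 - ½)*(1 + (4 - ½))/6) = (390 - 121)*((⅙)*(7/2)*(1 + 7/2)) = 269*((⅙)*(7/2)*(9/2)) = 269*(21/8) = 5649/8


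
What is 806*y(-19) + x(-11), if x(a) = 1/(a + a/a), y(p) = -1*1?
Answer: -8061/10 ≈ -806.10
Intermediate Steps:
y(p) = -1
x(a) = 1/(1 + a) (x(a) = 1/(a + 1) = 1/(1 + a))
806*y(-19) + x(-11) = 806*(-1) + 1/(1 - 11) = -806 + 1/(-10) = -806 - ⅒ = -8061/10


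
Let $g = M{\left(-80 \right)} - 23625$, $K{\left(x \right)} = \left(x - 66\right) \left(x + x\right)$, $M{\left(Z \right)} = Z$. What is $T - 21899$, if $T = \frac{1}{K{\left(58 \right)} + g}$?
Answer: $- \frac{539438068}{24633} \approx -21899.0$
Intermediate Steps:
$K{\left(x \right)} = 2 x \left(-66 + x\right)$ ($K{\left(x \right)} = \left(-66 + x\right) 2 x = 2 x \left(-66 + x\right)$)
$g = -23705$ ($g = -80 - 23625 = -23705$)
$T = - \frac{1}{24633}$ ($T = \frac{1}{2 \cdot 58 \left(-66 + 58\right) - 23705} = \frac{1}{2 \cdot 58 \left(-8\right) - 23705} = \frac{1}{-928 - 23705} = \frac{1}{-24633} = - \frac{1}{24633} \approx -4.0596 \cdot 10^{-5}$)
$T - 21899 = - \frac{1}{24633} - 21899 = - \frac{539438068}{24633}$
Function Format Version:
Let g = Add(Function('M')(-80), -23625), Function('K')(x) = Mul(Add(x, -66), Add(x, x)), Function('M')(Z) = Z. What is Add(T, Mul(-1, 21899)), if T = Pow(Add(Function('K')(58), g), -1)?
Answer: Rational(-539438068, 24633) ≈ -21899.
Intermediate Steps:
Function('K')(x) = Mul(2, x, Add(-66, x)) (Function('K')(x) = Mul(Add(-66, x), Mul(2, x)) = Mul(2, x, Add(-66, x)))
g = -23705 (g = Add(-80, -23625) = -23705)
T = Rational(-1, 24633) (T = Pow(Add(Mul(2, 58, Add(-66, 58)), -23705), -1) = Pow(Add(Mul(2, 58, -8), -23705), -1) = Pow(Add(-928, -23705), -1) = Pow(-24633, -1) = Rational(-1, 24633) ≈ -4.0596e-5)
Add(T, Mul(-1, 21899)) = Add(Rational(-1, 24633), Mul(-1, 21899)) = Add(Rational(-1, 24633), -21899) = Rational(-539438068, 24633)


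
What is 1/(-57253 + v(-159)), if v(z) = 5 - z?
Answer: -1/57089 ≈ -1.7517e-5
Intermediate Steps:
1/(-57253 + v(-159)) = 1/(-57253 + (5 - 1*(-159))) = 1/(-57253 + (5 + 159)) = 1/(-57253 + 164) = 1/(-57089) = -1/57089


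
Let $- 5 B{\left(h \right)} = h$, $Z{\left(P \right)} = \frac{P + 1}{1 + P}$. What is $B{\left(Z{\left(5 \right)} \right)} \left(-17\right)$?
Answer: $\frac{17}{5} \approx 3.4$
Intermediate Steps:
$Z{\left(P \right)} = 1$ ($Z{\left(P \right)} = \frac{1 + P}{1 + P} = 1$)
$B{\left(h \right)} = - \frac{h}{5}$
$B{\left(Z{\left(5 \right)} \right)} \left(-17\right) = \left(- \frac{1}{5}\right) 1 \left(-17\right) = \left(- \frac{1}{5}\right) \left(-17\right) = \frac{17}{5}$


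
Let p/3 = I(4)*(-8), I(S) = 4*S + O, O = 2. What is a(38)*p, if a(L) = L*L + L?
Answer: -640224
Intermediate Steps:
a(L) = L + L**2 (a(L) = L**2 + L = L + L**2)
I(S) = 2 + 4*S (I(S) = 4*S + 2 = 2 + 4*S)
p = -432 (p = 3*((2 + 4*4)*(-8)) = 3*((2 + 16)*(-8)) = 3*(18*(-8)) = 3*(-144) = -432)
a(38)*p = (38*(1 + 38))*(-432) = (38*39)*(-432) = 1482*(-432) = -640224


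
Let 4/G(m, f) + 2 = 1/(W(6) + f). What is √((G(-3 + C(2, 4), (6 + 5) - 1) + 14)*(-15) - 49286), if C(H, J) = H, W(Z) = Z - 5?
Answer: 2*I*√605941/7 ≈ 222.41*I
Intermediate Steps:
W(Z) = -5 + Z
G(m, f) = 4/(-2 + 1/(1 + f)) (G(m, f) = 4/(-2 + 1/((-5 + 6) + f)) = 4/(-2 + 1/(1 + f)))
√((G(-3 + C(2, 4), (6 + 5) - 1) + 14)*(-15) - 49286) = √((4*(-1 - ((6 + 5) - 1))/(1 + 2*((6 + 5) - 1)) + 14)*(-15) - 49286) = √((4*(-1 - (11 - 1))/(1 + 2*(11 - 1)) + 14)*(-15) - 49286) = √((4*(-1 - 1*10)/(1 + 2*10) + 14)*(-15) - 49286) = √((4*(-1 - 10)/(1 + 20) + 14)*(-15) - 49286) = √((4*(-11)/21 + 14)*(-15) - 49286) = √((4*(1/21)*(-11) + 14)*(-15) - 49286) = √((-44/21 + 14)*(-15) - 49286) = √((250/21)*(-15) - 49286) = √(-1250/7 - 49286) = √(-346252/7) = 2*I*√605941/7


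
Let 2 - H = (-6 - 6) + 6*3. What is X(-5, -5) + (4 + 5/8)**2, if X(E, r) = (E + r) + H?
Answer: 473/64 ≈ 7.3906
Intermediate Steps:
H = -4 (H = 2 - ((-6 - 6) + 6*3) = 2 - (-12 + 18) = 2 - 1*6 = 2 - 6 = -4)
X(E, r) = -4 + E + r (X(E, r) = (E + r) - 4 = -4 + E + r)
X(-5, -5) + (4 + 5/8)**2 = (-4 - 5 - 5) + (4 + 5/8)**2 = -14 + (4 + 5*(1/8))**2 = -14 + (4 + 5/8)**2 = -14 + (37/8)**2 = -14 + 1369/64 = 473/64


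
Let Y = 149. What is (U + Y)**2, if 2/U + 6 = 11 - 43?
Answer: 8008900/361 ≈ 22185.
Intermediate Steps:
U = -1/19 (U = 2/(-6 + (11 - 43)) = 2/(-6 - 32) = 2/(-38) = 2*(-1/38) = -1/19 ≈ -0.052632)
(U + Y)**2 = (-1/19 + 149)**2 = (2830/19)**2 = 8008900/361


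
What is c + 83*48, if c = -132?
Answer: 3852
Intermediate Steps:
c + 83*48 = -132 + 83*48 = -132 + 3984 = 3852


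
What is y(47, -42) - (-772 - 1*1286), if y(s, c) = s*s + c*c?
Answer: 6031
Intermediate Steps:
y(s, c) = c² + s² (y(s, c) = s² + c² = c² + s²)
y(47, -42) - (-772 - 1*1286) = ((-42)² + 47²) - (-772 - 1*1286) = (1764 + 2209) - (-772 - 1286) = 3973 - 1*(-2058) = 3973 + 2058 = 6031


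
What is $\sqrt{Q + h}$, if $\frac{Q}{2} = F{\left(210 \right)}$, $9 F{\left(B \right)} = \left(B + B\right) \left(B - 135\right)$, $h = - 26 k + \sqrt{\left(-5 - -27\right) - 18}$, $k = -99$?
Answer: $6 \sqrt{266} \approx 97.857$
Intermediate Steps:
$h = 2576$ ($h = \left(-26\right) \left(-99\right) + \sqrt{\left(-5 - -27\right) - 18} = 2574 + \sqrt{\left(-5 + 27\right) - 18} = 2574 + \sqrt{22 - 18} = 2574 + \sqrt{4} = 2574 + 2 = 2576$)
$F{\left(B \right)} = \frac{2 B \left(-135 + B\right)}{9}$ ($F{\left(B \right)} = \frac{\left(B + B\right) \left(B - 135\right)}{9} = \frac{2 B \left(-135 + B\right)}{9}$)
$Q = 7000$ ($Q = 2 \cdot \frac{2}{9} \cdot 210 \left(-135 + 210\right) = 2 \cdot \frac{2}{9} \cdot 210 \cdot 75 = 2 \cdot 3500 = 7000$)
$\sqrt{Q + h} = \sqrt{7000 + 2576} = \sqrt{9576} = 6 \sqrt{266}$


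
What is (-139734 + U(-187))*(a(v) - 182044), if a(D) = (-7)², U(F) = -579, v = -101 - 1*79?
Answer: 25536264435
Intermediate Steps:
v = -180 (v = -101 - 79 = -180)
a(D) = 49
(-139734 + U(-187))*(a(v) - 182044) = (-139734 - 579)*(49 - 182044) = -140313*(-181995) = 25536264435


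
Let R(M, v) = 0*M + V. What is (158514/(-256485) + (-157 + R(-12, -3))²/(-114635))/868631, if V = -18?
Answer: -1735073701/1702641725598815 ≈ -1.0190e-6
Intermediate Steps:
R(M, v) = -18 (R(M, v) = 0*M - 18 = 0 - 18 = -18)
(158514/(-256485) + (-157 + R(-12, -3))²/(-114635))/868631 = (158514/(-256485) + (-157 - 18)²/(-114635))/868631 = (158514*(-1/256485) + (-175)²*(-1/114635))*(1/868631) = (-52838/85495 + 30625*(-1/114635))*(1/868631) = (-52838/85495 - 6125/22927)*(1/868631) = -1735073701/1960143865*1/868631 = -1735073701/1702641725598815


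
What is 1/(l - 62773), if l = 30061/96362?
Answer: -96362/6048901765 ≈ -1.5931e-5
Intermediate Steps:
l = 30061/96362 (l = 30061*(1/96362) = 30061/96362 ≈ 0.31196)
1/(l - 62773) = 1/(30061/96362 - 62773) = 1/(-6048901765/96362) = -96362/6048901765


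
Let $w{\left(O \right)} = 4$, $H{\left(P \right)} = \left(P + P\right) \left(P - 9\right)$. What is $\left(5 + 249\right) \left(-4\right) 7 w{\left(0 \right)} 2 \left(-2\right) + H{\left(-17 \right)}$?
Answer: $114676$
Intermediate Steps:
$H{\left(P \right)} = 2 P \left(-9 + P\right)$
$\left(5 + 249\right) \left(-4\right) 7 w{\left(0 \right)} 2 \left(-2\right) + H{\left(-17 \right)} = \left(5 + 249\right) \left(-4\right) 7 \cdot 4 \cdot 2 \left(-2\right) + 2 \left(-17\right) \left(-9 - 17\right) = 254 \left(- 28 \cdot 8 \left(-2\right)\right) + 2 \left(-17\right) \left(-26\right) = 254 \left(\left(-28\right) \left(-16\right)\right) + 884 = 254 \cdot 448 + 884 = 113792 + 884 = 114676$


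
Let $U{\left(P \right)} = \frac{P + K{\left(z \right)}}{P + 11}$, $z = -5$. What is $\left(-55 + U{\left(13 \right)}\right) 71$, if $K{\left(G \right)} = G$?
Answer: $- \frac{11644}{3} \approx -3881.3$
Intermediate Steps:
$U{\left(P \right)} = \frac{-5 + P}{11 + P}$ ($U{\left(P \right)} = \frac{P - 5}{P + 11} = \frac{-5 + P}{11 + P}$)
$\left(-55 + U{\left(13 \right)}\right) 71 = \left(-55 + \frac{-5 + 13}{11 + 13}\right) 71 = \left(-55 + \frac{1}{24} \cdot 8\right) 71 = \left(-55 + \frac{1}{3}\right) 71 = \left(- \frac{164}{3}\right) 71 = - \frac{11644}{3}$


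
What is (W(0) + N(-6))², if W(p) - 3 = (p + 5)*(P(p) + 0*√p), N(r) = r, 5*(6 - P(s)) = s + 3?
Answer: 576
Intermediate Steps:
P(s) = 27/5 - s/5 (P(s) = 6 - (s + 3)/5 = 6 - (3 + s)/5 = 6 + (-⅗ - s/5) = 27/5 - s/5)
W(p) = 3 + (5 + p)*(27/5 - p/5) (W(p) = 3 + (p + 5)*((27/5 - p/5) + 0*√p) = 3 + (5 + p)*((27/5 - p/5) + 0) = 3 + (5 + p)*(27/5 - p/5))
(W(0) + N(-6))² = ((30 - ⅕*0² + (22/5)*0) - 6)² = ((30 - ⅕*0 + 0) - 6)² = ((30 + 0 + 0) - 6)² = (30 - 6)² = 24² = 576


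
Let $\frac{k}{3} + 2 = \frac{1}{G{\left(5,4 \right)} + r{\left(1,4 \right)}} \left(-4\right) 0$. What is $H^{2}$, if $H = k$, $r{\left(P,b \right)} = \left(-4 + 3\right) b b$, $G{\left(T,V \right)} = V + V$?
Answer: $36$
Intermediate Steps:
$G{\left(T,V \right)} = 2 V$
$r{\left(P,b \right)} = - b^{2}$ ($r{\left(P,b \right)} = - b b = - b^{2}$)
$k = -6$ ($k = -6 + 3 \frac{1}{2 \cdot 4 - 4^{2}} \left(-4\right) 0 = -6 + 3 \frac{1}{8 - 16} \left(-4\right) 0 = -6 + 3 \frac{1}{-8} \left(-4\right) 0 = -6 + 3 \left(- \frac{1}{8}\right) \left(-4\right) 0 = -6 + 3 \cdot \frac{1}{2} \cdot 0 = -6 + 3 \cdot 0 = -6 + 0 = -6$)
$H = -6$
$H^{2} = \left(-6\right)^{2} = 36$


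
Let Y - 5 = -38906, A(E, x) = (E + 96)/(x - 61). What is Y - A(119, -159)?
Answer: -1711601/44 ≈ -38900.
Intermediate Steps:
A(E, x) = (96 + E)/(-61 + x)
Y = -38901 (Y = 5 - 38906 = -38901)
Y - A(119, -159) = -38901 - (96 + 119)/(-61 - 159) = -38901 - 215/(-220) = -38901 - (-1)*215/220 = -38901 - 1*(-43/44) = -38901 + 43/44 = -1711601/44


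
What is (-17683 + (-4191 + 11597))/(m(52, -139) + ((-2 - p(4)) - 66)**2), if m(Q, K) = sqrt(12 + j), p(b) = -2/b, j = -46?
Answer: -749193300/332151169 + 164432*I*sqrt(34)/332151169 ≈ -2.2556 + 0.0028866*I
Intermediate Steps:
m(Q, K) = I*sqrt(34) (m(Q, K) = sqrt(12 - 46) = sqrt(-34) = I*sqrt(34))
(-17683 + (-4191 + 11597))/(m(52, -139) + ((-2 - p(4)) - 66)**2) = (-17683 + (-4191 + 11597))/(I*sqrt(34) + ((-2 - (-2)/4) - 66)**2) = (-17683 + 7406)/(I*sqrt(34) + ((-2 - (-2)/4) - 66)**2) = -10277/(I*sqrt(34) + ((-2 - 1*(-1/2)) - 66)**2) = -10277/(I*sqrt(34) + ((-2 + 1/2) - 66)**2) = -10277/(I*sqrt(34) + (-3/2 - 66)**2) = -10277/(I*sqrt(34) + (-135/2)**2) = -10277/(I*sqrt(34) + 18225/4) = -10277/(18225/4 + I*sqrt(34))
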